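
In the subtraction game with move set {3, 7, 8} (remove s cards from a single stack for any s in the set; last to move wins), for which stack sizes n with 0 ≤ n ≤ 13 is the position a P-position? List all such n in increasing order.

0, 1, 2, 6, 11, 12

Grundy values for subtraction set {3, 7, 8}:
k:     0  1  2  3  4  5  6  7  8  9 10 11 12 13
g(k):  0  0  0  1  1  1  0  2  2  1  3  0  0  2
The P-positions (g = 0) in 0..13 are 0, 1, 2, 6, 11, 12.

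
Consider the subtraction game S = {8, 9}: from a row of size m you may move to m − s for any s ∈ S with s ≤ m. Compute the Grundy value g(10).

1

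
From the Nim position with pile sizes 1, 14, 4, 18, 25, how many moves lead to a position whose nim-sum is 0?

Write each in binary and XOR column by column:
  00001  (1)
  01110  (14)
  00100  (4)
  10010  (18)
  11001  (25)
  -----
  00000  (0)
The nim-sum is already 0, so every move leaves a nonzero nim-sum — there are no winning moves.

0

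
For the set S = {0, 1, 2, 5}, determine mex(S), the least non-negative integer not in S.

The values 0, 1, 2 are all present; 3 is the first non-negative integer missing from the set.

3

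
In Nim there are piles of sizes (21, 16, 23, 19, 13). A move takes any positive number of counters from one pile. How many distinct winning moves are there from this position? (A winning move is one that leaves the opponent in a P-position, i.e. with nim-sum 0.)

1

In binary:
  10101  (21)
  10000  (16)
  10111  (23)
  10011  (19)
  01101  (13)
  -----
  01100  (12)
The overall nim-sum is X = 12. A pile of size p has a winning move iff p XOR X < p (reduce it to p XOR X).
  21: 21 XOR 12 = 25 ≥ 21 — no move.
  16: 16 XOR 12 = 28 ≥ 16 — no move.
  23: 23 XOR 12 = 27 ≥ 23 — no move.
  19: 19 XOR 12 = 31 ≥ 19 — no move.
  13: 13 XOR 12 = 1 < 13 — winning move (to 1).
That gives 1 winning move.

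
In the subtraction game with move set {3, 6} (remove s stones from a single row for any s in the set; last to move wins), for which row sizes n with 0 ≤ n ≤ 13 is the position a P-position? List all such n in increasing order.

0, 1, 2, 9, 10, 11

Compute g(0), g(1), … for moves {3, 6}:
k:     0  1  2  3  4  5  6  7  8  9 10 11 12 13
g(k):  0  0  0  1  1  1  2  2  2  0  0  0  1  1
The P-positions (g = 0) in 0..13 are 0, 1, 2, 9, 10, 11.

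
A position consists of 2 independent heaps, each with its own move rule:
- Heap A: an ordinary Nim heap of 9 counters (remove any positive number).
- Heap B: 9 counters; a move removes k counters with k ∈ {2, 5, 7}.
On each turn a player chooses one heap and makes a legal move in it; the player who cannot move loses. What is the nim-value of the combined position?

11

Heap A is a plain Nim heap of size 9, so its Grundy value is 9.
Build the Grundy sequence for heap B with g(k) = mex{g(k−s) : s ∈ {2, 5, 7}, s ≤ k}:
g(0) = mex{} = 0
g(1) = mex{} = 0
g(2) = mex{0} = 1
g(3) = mex{0} = 1
g(4) = mex{1} = 0
g(5) = mex{0,1} = 2
g(6) = mex{0} = 1
g(7) = mex{0,1,2} = 3
g(8) = mex{0,1} = 2
g(9) = mex{0,1,3} = 2
So g(9) = 2.
The value of a disjunctive sum is the nim-sum of the parts.
Combined value = 9 ⊕ 2 = 11.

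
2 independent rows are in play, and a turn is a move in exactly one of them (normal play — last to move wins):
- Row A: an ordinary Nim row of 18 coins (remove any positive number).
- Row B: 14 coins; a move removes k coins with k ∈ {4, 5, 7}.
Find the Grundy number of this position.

Row A is a plain Nim row of size 18, so its Grundy value is 18.
Build the Grundy sequence for row B with g(k) = mex{g(k−s) : s ∈ {4, 5, 7}, s ≤ k}:
k:     0  1  2  3  4  5  6  7  8  9 10 11 12 13 14
g(k):  0  0  0  0  1  1  1  1  2  2  2  0  0  0  0
So g(14) = 0.
By the Sprague-Grundy theorem, the Grundy value of a sum of independent games is the XOR of the component values.
Combined value = 18 ⊕ 0 = 18.

18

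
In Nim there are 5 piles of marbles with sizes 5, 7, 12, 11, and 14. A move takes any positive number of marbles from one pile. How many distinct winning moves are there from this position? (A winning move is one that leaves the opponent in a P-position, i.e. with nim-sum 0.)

3

Nim-sum: 5 XOR 7 XOR 12 XOR 11 XOR 14 = 11.
The overall nim-sum is X = 11. A pile of size p has a winning move iff p XOR X < p (reduce it to p XOR X).
  5: 5 XOR 11 = 14 ≥ 5 — no move.
  7: 7 XOR 11 = 12 ≥ 7 — no move.
  12: 12 XOR 11 = 7 < 12 — winning move (to 7).
  11: 11 XOR 11 = 0 < 11 — winning move (to 0).
  14: 14 XOR 11 = 5 < 14 — winning move (to 5).
That gives 3 winning moves.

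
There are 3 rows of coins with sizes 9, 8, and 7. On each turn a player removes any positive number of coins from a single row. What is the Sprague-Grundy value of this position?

6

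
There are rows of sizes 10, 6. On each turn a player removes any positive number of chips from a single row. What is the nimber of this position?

12

Nim-sum: 10 ⊕ 6 = 12.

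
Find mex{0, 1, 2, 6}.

3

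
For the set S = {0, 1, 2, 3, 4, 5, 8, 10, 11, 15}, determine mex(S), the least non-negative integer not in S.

6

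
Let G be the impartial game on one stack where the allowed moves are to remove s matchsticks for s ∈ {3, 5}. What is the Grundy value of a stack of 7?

2

Grundy values for subtraction set {3, 5}:
g(0) = mex{} = 0
g(1) = mex{} = 0
g(2) = mex{} = 0
g(3) = mex{0} = 1
g(4) = mex{0} = 1
g(5) = mex{0} = 1
g(6) = mex{0,1} = 2
g(7) = mex{0,1} = 2
So g(7) = 2.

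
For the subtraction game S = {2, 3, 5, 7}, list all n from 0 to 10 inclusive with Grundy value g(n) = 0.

0, 1, 9, 10

Build the Grundy sequence with g(k) = mex{g(k−s) : s ∈ {2, 3, 5, 7}, s ≤ k}:
k:     0  1  2  3  4  5  6  7  8  9 10
g(k):  0  0  1  1  2  2  3  3  4  0  0
The P-positions (g = 0) in 0..10 are 0, 1, 9, 10.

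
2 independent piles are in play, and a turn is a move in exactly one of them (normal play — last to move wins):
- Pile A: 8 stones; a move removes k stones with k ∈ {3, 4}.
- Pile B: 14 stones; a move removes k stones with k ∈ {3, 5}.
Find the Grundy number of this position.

2

Grundy values for pile A (subtraction set {3, 4}):
g(0) = mex{} = 0
g(1) = mex{} = 0
g(2) = mex{} = 0
g(3) = mex{0} = 1
g(4) = mex{0} = 1
g(5) = mex{0} = 1
g(6) = mex{0,1} = 2
g(7) = mex{1} = 0
g(8) = mex{1} = 0
So g(8) = 0.
Grundy values for pile B (subtraction set {3, 5}):
k:     0  1  2  3  4  5  6  7  8  9 10 11 12 13 14
g(k):  0  0  0  1  1  1  2  2  0  0  0  1  1  1  2
So g(14) = 2.
The value of a disjunctive sum is the nim-sum of the parts.
Combined value = 0 XOR 2 = 2.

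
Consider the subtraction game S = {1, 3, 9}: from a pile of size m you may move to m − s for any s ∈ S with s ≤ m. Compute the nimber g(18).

0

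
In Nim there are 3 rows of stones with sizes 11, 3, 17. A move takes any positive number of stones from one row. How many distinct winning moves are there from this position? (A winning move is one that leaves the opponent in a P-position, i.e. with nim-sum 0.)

1

Compute the nim-sum pairwise:
11 ⊕ 3 = 8
8 ⊕ 17 = 25
The overall nim-sum is X = 25. A row of size p has a winning move iff p XOR X < p (reduce it to p XOR X).
  11: 11 XOR 25 = 18 ≥ 11 — no move.
  3: 3 XOR 25 = 26 ≥ 3 — no move.
  17: 17 XOR 25 = 8 < 17 — winning move (to 8).
That gives 1 winning move.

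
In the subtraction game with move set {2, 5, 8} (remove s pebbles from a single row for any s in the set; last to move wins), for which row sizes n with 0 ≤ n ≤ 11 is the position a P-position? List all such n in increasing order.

Build the Grundy sequence with g(k) = mex{g(k−s) : s ∈ {2, 5, 8}, s ≤ k}:
g(0) = mex{} = 0
g(1) = mex{} = 0
g(2) = mex{0} = 1
g(3) = mex{0} = 1
g(4) = mex{1} = 0
g(5) = mex{0,1} = 2
g(6) = mex{0} = 1
g(7) = mex{1,2} = 0
g(8) = mex{0,1} = 2
g(9) = mex{0} = 1
g(10) = mex{1,2} = 0
g(11) = mex{1} = 0
The P-positions (g = 0) in 0..11 are 0, 1, 4, 7, 10, 11.

0, 1, 4, 7, 10, 11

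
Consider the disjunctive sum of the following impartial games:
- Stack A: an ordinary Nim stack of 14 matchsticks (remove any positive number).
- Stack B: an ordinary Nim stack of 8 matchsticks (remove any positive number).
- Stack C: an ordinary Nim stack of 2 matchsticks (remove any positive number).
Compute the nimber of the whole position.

4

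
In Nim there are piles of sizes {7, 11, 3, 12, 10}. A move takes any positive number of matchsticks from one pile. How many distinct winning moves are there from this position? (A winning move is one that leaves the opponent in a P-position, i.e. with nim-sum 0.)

In binary:
  0111  (7)
  1011  (11)
  0011  (3)
  1100  (12)
  1010  (10)
  ----
  1001  (9)
The overall nim-sum is X = 9. A pile of size p has a winning move iff p XOR X < p (reduce it to p XOR X).
  7: 7 XOR 9 = 14 ≥ 7 — no move.
  11: 11 XOR 9 = 2 < 11 — winning move (to 2).
  3: 3 XOR 9 = 10 ≥ 3 — no move.
  12: 12 XOR 9 = 5 < 12 — winning move (to 5).
  10: 10 XOR 9 = 3 < 10 — winning move (to 3).
That gives 3 winning moves.

3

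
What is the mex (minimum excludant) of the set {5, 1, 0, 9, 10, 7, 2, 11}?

3

The values 0, 1, 2 are all present; 3 is the first non-negative integer missing from the set.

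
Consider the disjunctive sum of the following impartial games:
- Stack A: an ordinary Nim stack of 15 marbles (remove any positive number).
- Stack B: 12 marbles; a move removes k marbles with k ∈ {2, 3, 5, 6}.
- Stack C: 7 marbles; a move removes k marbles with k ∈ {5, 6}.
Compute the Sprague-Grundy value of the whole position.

Stack A is a plain Nim stack of size 15, so its Grundy value is 15.
For stack B, compute g(0), g(1), … with moves {2, 3, 5, 6}:
g(0) = mex{} = 0
g(1) = mex{} = 0
g(2) = mex{0} = 1
g(3) = mex{0} = 1
g(4) = mex{0,1} = 2
g(5) = mex{0,1} = 2
g(6) = mex{0,1,2} = 3
g(7) = mex{0,1,2} = 3
g(8) = mex{1,2,3} = 0
g(9) = mex{1,2,3} = 0
g(10) = mex{0,2,3} = 1
g(11) = mex{0,2,3} = 1
g(12) = mex{0,1,3} = 2
So g(12) = 2.
Build the Grundy sequence for stack C with g(k) = mex{g(k−s) : s ∈ {5, 6}, s ≤ k}:
g(0) = mex{} = 0
g(1) = mex{} = 0
g(2) = mex{} = 0
g(3) = mex{} = 0
g(4) = mex{} = 0
g(5) = mex{0} = 1
g(6) = mex{0} = 1
g(7) = mex{0} = 1
So g(7) = 1.
The value of a disjunctive sum is the nim-sum of the parts.
Combined value = 15 XOR 2 XOR 1 = 12.

12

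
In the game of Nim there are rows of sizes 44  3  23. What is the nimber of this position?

Compute the nim-sum pairwise:
44 XOR 3 = 47
47 XOR 23 = 56

56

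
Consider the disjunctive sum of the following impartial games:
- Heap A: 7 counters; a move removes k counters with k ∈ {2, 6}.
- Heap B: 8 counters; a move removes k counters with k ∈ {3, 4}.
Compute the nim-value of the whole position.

1

Grundy values for heap A (subtraction set {2, 6}):
g(0) = mex{} = 0
g(1) = mex{} = 0
g(2) = mex{0} = 1
g(3) = mex{0} = 1
g(4) = mex{1} = 0
g(5) = mex{1} = 0
g(6) = mex{0} = 1
g(7) = mex{0} = 1
So g(7) = 1.
For heap B, compute g(0), g(1), … with moves {3, 4}:
g(0) = mex{} = 0
g(1) = mex{} = 0
g(2) = mex{} = 0
g(3) = mex{0} = 1
g(4) = mex{0} = 1
g(5) = mex{0} = 1
g(6) = mex{0,1} = 2
g(7) = mex{1} = 0
g(8) = mex{1} = 0
So g(8) = 0.
The value of a disjunctive sum is the nim-sum of the parts.
Combined value = 1 XOR 0 = 1.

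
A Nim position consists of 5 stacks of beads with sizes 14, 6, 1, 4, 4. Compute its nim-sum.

Bitwise XOR of the heap sizes:
  1110  (14)
  0110  (6)
  0001  (1)
  0100  (4)
  0100  (4)
  ----
  1001  (9)

9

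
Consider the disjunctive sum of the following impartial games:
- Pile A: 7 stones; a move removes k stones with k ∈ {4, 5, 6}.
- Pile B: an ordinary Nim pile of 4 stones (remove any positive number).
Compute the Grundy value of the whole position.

For pile A, compute g(0), g(1), … with moves {4, 5, 6}:
k:     0  1  2  3  4  5  6  7
g(k):  0  0  0  0  1  1  1  1
So g(7) = 1.
Pile B is a plain Nim pile of size 4, so its Grundy value is 4.
By the Sprague-Grundy theorem, the Grundy value of a sum of independent games is the XOR of the component values.
Combined value = 1 XOR 4 = 5.

5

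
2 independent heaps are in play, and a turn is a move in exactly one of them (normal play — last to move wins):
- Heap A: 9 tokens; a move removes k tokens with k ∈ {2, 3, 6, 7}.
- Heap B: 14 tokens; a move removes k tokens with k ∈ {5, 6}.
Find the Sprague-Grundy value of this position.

0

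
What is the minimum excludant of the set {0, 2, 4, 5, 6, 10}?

1

0 is in the set but 1 is not, so the mex is 1.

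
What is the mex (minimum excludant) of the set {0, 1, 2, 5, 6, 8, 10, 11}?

3

The values 0, 1, 2 are all present; 3 is the first non-negative integer missing from the set.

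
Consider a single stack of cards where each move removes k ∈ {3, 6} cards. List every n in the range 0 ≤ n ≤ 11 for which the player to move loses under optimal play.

Build the Grundy sequence with g(k) = mex{g(k−s) : s ∈ {3, 6}, s ≤ k}:
g(0) = mex{} = 0
g(1) = mex{} = 0
g(2) = mex{} = 0
g(3) = mex{0} = 1
g(4) = mex{0} = 1
g(5) = mex{0} = 1
g(6) = mex{0,1} = 2
g(7) = mex{0,1} = 2
g(8) = mex{0,1} = 2
g(9) = mex{1,2} = 0
g(10) = mex{1,2} = 0
g(11) = mex{1,2} = 0
The P-positions (g = 0) in 0..11 are 0, 1, 2, 9, 10, 11.

0, 1, 2, 9, 10, 11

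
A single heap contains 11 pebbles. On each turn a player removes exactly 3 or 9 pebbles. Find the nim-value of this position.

1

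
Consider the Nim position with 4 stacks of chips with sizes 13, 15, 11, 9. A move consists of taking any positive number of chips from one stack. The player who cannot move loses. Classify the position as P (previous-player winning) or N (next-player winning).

P-position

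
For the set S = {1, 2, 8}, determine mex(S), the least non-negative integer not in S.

0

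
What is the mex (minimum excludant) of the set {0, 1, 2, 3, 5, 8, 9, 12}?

The values 0, 1, 2, 3 are all present; 4 is the first non-negative integer missing from the set.

4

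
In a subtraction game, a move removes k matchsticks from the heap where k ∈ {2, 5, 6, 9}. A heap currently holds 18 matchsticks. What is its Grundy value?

3

Build the Grundy sequence with g(k) = mex{g(k−s) : s ∈ {2, 5, 6, 9}, s ≤ k}:
k:     0  1  2  3  4  5  6  7  8  9 10 11 12 13 14 15 16 17 18
g(k):  0  0  1  1  0  2  1  3  0  2  1  0  0  1  1  0  2  1  3
So g(18) = 3.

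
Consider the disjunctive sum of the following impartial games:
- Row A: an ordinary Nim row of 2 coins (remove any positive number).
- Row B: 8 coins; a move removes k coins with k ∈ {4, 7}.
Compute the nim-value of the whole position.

Row A is a plain Nim row of size 2, so its Grundy value is 2.
Build the Grundy sequence for row B with g(k) = mex{g(k−s) : s ∈ {4, 7}, s ≤ k}:
g(0) = mex{} = 0
g(1) = mex{} = 0
g(2) = mex{} = 0
g(3) = mex{} = 0
g(4) = mex{0} = 1
g(5) = mex{0} = 1
g(6) = mex{0} = 1
g(7) = mex{0} = 1
g(8) = mex{0,1} = 2
So g(8) = 2.
By the Sprague-Grundy theorem, the Grundy value of a sum of independent games is the XOR of the component values.
Combined value = 2 ⊕ 2 = 0.

0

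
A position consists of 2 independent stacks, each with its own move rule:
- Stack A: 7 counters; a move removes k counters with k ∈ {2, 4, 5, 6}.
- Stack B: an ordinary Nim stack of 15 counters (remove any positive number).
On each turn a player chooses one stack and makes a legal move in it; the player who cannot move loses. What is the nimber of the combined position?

12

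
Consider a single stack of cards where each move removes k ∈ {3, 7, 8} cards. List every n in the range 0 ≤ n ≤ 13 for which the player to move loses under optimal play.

0, 1, 2, 6, 11, 12

Grundy values for subtraction set {3, 7, 8}:
k:     0  1  2  3  4  5  6  7  8  9 10 11 12 13
g(k):  0  0  0  1  1  1  0  2  2  1  3  0  0  2
The P-positions (g = 0) in 0..13 are 0, 1, 2, 6, 11, 12.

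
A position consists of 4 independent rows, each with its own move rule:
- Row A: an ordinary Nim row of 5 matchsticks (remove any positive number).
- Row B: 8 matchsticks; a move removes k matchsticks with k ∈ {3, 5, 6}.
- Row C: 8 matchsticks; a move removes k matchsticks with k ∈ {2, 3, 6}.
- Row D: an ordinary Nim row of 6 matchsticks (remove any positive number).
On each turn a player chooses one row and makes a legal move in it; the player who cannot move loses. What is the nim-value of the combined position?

Row A is a plain Nim row of size 5, so its Grundy value is 5.
Build the Grundy sequence for row B with g(k) = mex{g(k−s) : s ∈ {3, 5, 6}, s ≤ k}:
g(0) = mex{} = 0
g(1) = mex{} = 0
g(2) = mex{} = 0
g(3) = mex{0} = 1
g(4) = mex{0} = 1
g(5) = mex{0} = 1
g(6) = mex{0,1} = 2
g(7) = mex{0,1} = 2
g(8) = mex{0,1} = 2
So g(8) = 2.
For row C, compute g(0), g(1), … with moves {2, 3, 6}:
k:     0  1  2  3  4  5  6  7  8
g(k):  0  0  1  1  2  0  3  1  2
So g(8) = 2.
Row D is a plain Nim row of size 6, so its Grundy value is 6.
The value of a disjunctive sum is the nim-sum of the parts.
Combined value = 5 XOR 2 XOR 2 XOR 6 = 3.

3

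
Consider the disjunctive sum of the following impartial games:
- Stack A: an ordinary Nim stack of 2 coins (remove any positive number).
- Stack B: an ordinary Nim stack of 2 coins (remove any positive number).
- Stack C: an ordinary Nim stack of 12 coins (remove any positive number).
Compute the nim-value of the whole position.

12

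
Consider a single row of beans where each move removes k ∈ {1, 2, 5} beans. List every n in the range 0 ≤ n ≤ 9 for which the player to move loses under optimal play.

0, 3, 6, 9

Compute g(0), g(1), … for moves {1, 2, 5}:
k:     0  1  2  3  4  5  6  7  8  9
g(k):  0  1  2  0  1  2  0  1  2  0
The P-positions (g = 0) in 0..9 are 0, 3, 6, 9.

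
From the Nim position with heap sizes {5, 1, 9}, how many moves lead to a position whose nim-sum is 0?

Nim-sum: 5 ^ 1 ^ 9 = 13.
The overall nim-sum is X = 13. A heap of size p has a winning move iff p XOR X < p (reduce it to p XOR X).
  5: 5 XOR 13 = 8 ≥ 5 — no move.
  1: 1 XOR 13 = 12 ≥ 1 — no move.
  9: 9 XOR 13 = 4 < 9 — winning move (to 4).
That gives 1 winning move.

1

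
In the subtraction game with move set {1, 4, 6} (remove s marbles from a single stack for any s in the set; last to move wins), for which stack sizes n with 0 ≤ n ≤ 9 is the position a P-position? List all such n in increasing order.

Grundy values for subtraction set {1, 4, 6}:
k:     0  1  2  3  4  5  6  7  8  9
g(k):  0  1  0  1  2  0  1  0  1  2
The P-positions (g = 0) in 0..9 are 0, 2, 5, 7.

0, 2, 5, 7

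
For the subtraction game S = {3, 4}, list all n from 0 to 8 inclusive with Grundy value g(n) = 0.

0, 1, 2, 7, 8

Compute g(0), g(1), … for moves {3, 4}:
k:     0  1  2  3  4  5  6  7  8
g(k):  0  0  0  1  1  1  2  0  0
The P-positions (g = 0) in 0..8 are 0, 1, 2, 7, 8.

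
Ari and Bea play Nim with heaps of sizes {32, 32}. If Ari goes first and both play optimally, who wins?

Nim-sum: 32 ^ 32 = 0.
The nim-sum is 0, so this is a P-position: the player to move is in a losing position under optimal play; Ari is about to move from it and so loses — Bea wins.

Bea wins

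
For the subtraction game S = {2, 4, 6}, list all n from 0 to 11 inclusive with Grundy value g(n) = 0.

0, 1, 8, 9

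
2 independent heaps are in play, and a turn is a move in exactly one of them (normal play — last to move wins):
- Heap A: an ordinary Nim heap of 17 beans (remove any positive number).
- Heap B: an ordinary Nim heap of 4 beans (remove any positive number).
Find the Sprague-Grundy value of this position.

Heap A is a plain Nim heap of size 17, so its Grundy value is 17.
Heap B is a plain Nim heap of size 4, so its Grundy value is 4.
By the Sprague-Grundy theorem, the Grundy value of a sum of independent games is the XOR of the component values.
Combined value = 17 XOR 4 = 21.

21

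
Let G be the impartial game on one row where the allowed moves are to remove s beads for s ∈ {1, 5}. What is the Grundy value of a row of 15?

1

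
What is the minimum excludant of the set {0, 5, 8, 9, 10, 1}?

2

The values 0, 1 are all present; 2 is the first non-negative integer missing from the set.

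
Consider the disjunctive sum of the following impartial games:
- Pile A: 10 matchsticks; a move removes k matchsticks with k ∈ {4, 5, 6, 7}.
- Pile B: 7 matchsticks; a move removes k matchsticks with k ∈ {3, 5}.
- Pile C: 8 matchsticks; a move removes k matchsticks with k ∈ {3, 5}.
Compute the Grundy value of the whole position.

Grundy values for pile A (subtraction set {4, 5, 6, 7}):
k:     0  1  2  3  4  5  6  7  8  9 10
g(k):  0  0  0  0  1  1  1  1  2  2  2
So g(10) = 2.
For pile B, compute g(0), g(1), … with moves {3, 5}:
g(0) = mex{} = 0
g(1) = mex{} = 0
g(2) = mex{} = 0
g(3) = mex{0} = 1
g(4) = mex{0} = 1
g(5) = mex{0} = 1
g(6) = mex{0,1} = 2
g(7) = mex{0,1} = 2
So g(7) = 2.
Build the Grundy sequence for pile C with g(k) = mex{g(k−s) : s ∈ {3, 5}, s ≤ k}:
g(0) = mex{} = 0
g(1) = mex{} = 0
g(2) = mex{} = 0
g(3) = mex{0} = 1
g(4) = mex{0} = 1
g(5) = mex{0} = 1
g(6) = mex{0,1} = 2
g(7) = mex{0,1} = 2
g(8) = mex{1} = 0
So g(8) = 0.
By the Sprague-Grundy theorem, the Grundy value of a sum of independent games is the XOR of the component values.
Combined value = 2 ⊕ 2 ⊕ 0 = 0.

0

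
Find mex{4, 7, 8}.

0 is not in the set, so the mex is 0.

0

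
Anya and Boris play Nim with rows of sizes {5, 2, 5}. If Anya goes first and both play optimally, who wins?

Anya wins

Compute the nim-sum pairwise:
5 ^ 2 = 7
7 ^ 5 = 2
The nim-sum is 2 ≠ 0, so this is an N-position: the player to move can win; Anya has a winning move.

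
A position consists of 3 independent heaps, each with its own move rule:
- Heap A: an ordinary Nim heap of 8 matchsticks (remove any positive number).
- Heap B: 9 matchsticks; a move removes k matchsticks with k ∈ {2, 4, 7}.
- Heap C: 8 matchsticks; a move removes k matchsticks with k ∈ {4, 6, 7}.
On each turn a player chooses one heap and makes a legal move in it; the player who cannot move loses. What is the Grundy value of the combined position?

10

Heap A is a plain Nim heap of size 8, so its Grundy value is 8.
Build the Grundy sequence for heap B with g(k) = mex{g(k−s) : s ∈ {2, 4, 7}, s ≤ k}:
g(0) = mex{} = 0
g(1) = mex{} = 0
g(2) = mex{0} = 1
g(3) = mex{0} = 1
g(4) = mex{0,1} = 2
g(5) = mex{0,1} = 2
g(6) = mex{1,2} = 0
g(7) = mex{0,1,2} = 3
g(8) = mex{0,2} = 1
g(9) = mex{1,2,3} = 0
So g(9) = 0.
Grundy values for heap C (subtraction set {4, 6, 7}):
k:     0  1  2  3  4  5  6  7  8
g(k):  0  0  0  0  1  1  1  1  2
So g(8) = 2.
The value of a disjunctive sum is the nim-sum of the parts.
Combined value = 8 XOR 0 XOR 2 = 10.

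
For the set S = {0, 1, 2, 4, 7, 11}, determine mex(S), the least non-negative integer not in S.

The values 0, 1, 2 are all present; 3 is the first non-negative integer missing from the set.

3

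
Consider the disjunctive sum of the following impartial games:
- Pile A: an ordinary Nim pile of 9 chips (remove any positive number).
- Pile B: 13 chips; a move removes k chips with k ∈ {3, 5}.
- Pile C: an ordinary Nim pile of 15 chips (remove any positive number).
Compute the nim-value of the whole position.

7

Pile A is a plain Nim pile of size 9, so its Grundy value is 9.
Grundy values for pile B (subtraction set {3, 5}):
g(0) = mex{} = 0
g(1) = mex{} = 0
g(2) = mex{} = 0
g(3) = mex{0} = 1
g(4) = mex{0} = 1
g(5) = mex{0} = 1
g(6) = mex{0,1} = 2
g(7) = mex{0,1} = 2
g(8) = mex{1} = 0
g(9) = mex{1,2} = 0
g(10) = mex{1,2} = 0
g(11) = mex{0,2} = 1
g(12) = mex{0,2} = 1
g(13) = mex{0} = 1
So g(13) = 1.
Pile C is a plain Nim pile of size 15, so its Grundy value is 15.
The value of a disjunctive sum is the nim-sum of the parts.
Combined value = 9 XOR 1 XOR 15 = 7.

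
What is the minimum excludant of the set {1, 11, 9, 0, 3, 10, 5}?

2

The values 0, 1 are all present; 2 is the first non-negative integer missing from the set.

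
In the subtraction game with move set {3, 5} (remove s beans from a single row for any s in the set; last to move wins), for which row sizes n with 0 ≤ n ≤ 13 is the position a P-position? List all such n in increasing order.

0, 1, 2, 8, 9, 10

Grundy values for subtraction set {3, 5}:
k:     0  1  2  3  4  5  6  7  8  9 10 11 12 13
g(k):  0  0  0  1  1  1  2  2  0  0  0  1  1  1
The P-positions (g = 0) in 0..13 are 0, 1, 2, 8, 9, 10.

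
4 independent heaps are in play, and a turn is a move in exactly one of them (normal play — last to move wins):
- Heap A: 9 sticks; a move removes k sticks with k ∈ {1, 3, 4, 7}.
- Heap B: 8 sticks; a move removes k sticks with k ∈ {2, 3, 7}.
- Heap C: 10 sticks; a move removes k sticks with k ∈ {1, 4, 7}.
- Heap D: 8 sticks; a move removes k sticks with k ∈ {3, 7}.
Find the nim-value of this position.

2

Build the Grundy sequence for heap A with g(k) = mex{g(k−s) : s ∈ {1, 3, 4, 7}, s ≤ k}:
g(0) = mex{} = 0
g(1) = mex{0} = 1
g(2) = mex{1} = 0
g(3) = mex{0} = 1
g(4) = mex{0,1} = 2
g(5) = mex{0,1,2} = 3
g(6) = mex{0,1,3} = 2
g(7) = mex{0,1,2} = 3
g(8) = mex{1,2,3} = 0
g(9) = mex{0,2,3} = 1
So g(9) = 1.
For heap B, compute g(0), g(1), … with moves {2, 3, 7}:
k:     0  1  2  3  4  5  6  7  8
g(k):  0  0  1  1  2  0  0  1  1
So g(8) = 1.
Build the Grundy sequence for heap C with g(k) = mex{g(k−s) : s ∈ {1, 4, 7}, s ≤ k}:
k:     0  1  2  3  4  5  6  7  8  9 10
g(k):  0  1  0  1  2  0  1  2  0  1  0
So g(10) = 0.
Grundy values for heap D (subtraction set {3, 7}):
k:     0  1  2  3  4  5  6  7  8
g(k):  0  0  0  1  1  1  0  2  2
So g(8) = 2.
By the Sprague-Grundy theorem, the Grundy value of a sum of independent games is the XOR of the component values.
Combined value = 1 XOR 1 XOR 0 XOR 2 = 2.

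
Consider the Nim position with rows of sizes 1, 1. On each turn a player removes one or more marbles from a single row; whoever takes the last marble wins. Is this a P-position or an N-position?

Nim-sum: 1 ⊕ 1 = 0.
The nim-sum is 0, so this is a P-position: the player to move is in a losing position under optimal play.

P-position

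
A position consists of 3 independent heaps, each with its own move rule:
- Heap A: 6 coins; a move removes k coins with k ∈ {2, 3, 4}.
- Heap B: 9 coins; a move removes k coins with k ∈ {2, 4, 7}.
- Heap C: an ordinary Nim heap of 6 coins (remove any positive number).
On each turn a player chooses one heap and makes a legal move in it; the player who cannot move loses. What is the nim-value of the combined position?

6

For heap A, compute g(0), g(1), … with moves {2, 3, 4}:
k:     0  1  2  3  4  5  6
g(k):  0  0  1  1  2  2  0
So g(6) = 0.
For heap B, compute g(0), g(1), … with moves {2, 4, 7}:
k:     0  1  2  3  4  5  6  7  8  9
g(k):  0  0  1  1  2  2  0  3  1  0
So g(9) = 0.
Heap C is a plain Nim heap of size 6, so its Grundy value is 6.
The value of a disjunctive sum is the nim-sum of the parts.
Combined value = 0 ⊕ 0 ⊕ 6 = 6.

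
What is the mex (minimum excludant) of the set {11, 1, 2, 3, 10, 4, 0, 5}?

The values 0, 1, 2, 3, 4, 5 are all present; 6 is the first non-negative integer missing from the set.

6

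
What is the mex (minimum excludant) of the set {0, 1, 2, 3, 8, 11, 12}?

4

The values 0, 1, 2, 3 are all present; 4 is the first non-negative integer missing from the set.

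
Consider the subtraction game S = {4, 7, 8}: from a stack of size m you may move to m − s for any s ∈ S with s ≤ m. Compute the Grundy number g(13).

0

Build the Grundy sequence with g(k) = mex{g(k−s) : s ∈ {4, 7, 8}, s ≤ k}:
g(0) = mex{} = 0
g(1) = mex{} = 0
g(2) = mex{} = 0
g(3) = mex{} = 0
g(4) = mex{0} = 1
g(5) = mex{0} = 1
g(6) = mex{0} = 1
g(7) = mex{0} = 1
g(8) = mex{0,1} = 2
g(9) = mex{0,1} = 2
g(10) = mex{0,1} = 2
g(11) = mex{0,1} = 2
g(12) = mex{1,2} = 0
g(13) = mex{1,2} = 0
So g(13) = 0.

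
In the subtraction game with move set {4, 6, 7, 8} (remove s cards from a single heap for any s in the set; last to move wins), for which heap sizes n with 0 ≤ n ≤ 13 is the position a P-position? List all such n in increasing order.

0, 1, 2, 3, 12, 13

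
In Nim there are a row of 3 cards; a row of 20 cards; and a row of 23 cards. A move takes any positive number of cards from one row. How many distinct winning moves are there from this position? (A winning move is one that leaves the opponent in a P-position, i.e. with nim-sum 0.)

0

Nim-sum: 3 XOR 20 XOR 23 = 0.
The nim-sum is already 0, so every move leaves a nonzero nim-sum — there are no winning moves.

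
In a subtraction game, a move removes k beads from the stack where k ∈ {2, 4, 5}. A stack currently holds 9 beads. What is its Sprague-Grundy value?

Grundy values for subtraction set {2, 4, 5}:
k:     0  1  2  3  4  5  6  7  8  9
g(k):  0  0  1  1  2  2  3  0  0  1
So g(9) = 1.

1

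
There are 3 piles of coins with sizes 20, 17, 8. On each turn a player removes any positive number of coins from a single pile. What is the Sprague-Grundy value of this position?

13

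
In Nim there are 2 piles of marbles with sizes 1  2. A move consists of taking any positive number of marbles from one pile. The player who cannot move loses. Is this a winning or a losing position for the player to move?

Winning position

Write each in binary and XOR column by column:
  01  (1)
  10  (2)
  --
  11  (3)
The nim-sum is 3 ≠ 0, so this is an N-position: the player to move can win.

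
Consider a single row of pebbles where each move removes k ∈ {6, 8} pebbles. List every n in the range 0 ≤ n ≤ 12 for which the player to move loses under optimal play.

0, 1, 2, 3, 4, 5

Compute g(0), g(1), … for moves {6, 8}:
g(0) = mex{} = 0
g(1) = mex{} = 0
g(2) = mex{} = 0
g(3) = mex{} = 0
g(4) = mex{} = 0
g(5) = mex{} = 0
g(6) = mex{0} = 1
g(7) = mex{0} = 1
g(8) = mex{0} = 1
g(9) = mex{0} = 1
g(10) = mex{0} = 1
g(11) = mex{0} = 1
g(12) = mex{0,1} = 2
The P-positions (g = 0) in 0..12 are 0, 1, 2, 3, 4, 5.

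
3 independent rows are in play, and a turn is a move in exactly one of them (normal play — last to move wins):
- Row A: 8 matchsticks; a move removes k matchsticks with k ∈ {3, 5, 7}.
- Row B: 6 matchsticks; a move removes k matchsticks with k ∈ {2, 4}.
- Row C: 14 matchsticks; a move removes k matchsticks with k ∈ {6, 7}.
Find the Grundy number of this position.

Build the Grundy sequence for row A with g(k) = mex{g(k−s) : s ∈ {3, 5, 7}, s ≤ k}:
g(0) = mex{} = 0
g(1) = mex{} = 0
g(2) = mex{} = 0
g(3) = mex{0} = 1
g(4) = mex{0} = 1
g(5) = mex{0} = 1
g(6) = mex{0,1} = 2
g(7) = mex{0,1} = 2
g(8) = mex{0,1} = 2
So g(8) = 2.
Build the Grundy sequence for row B with g(k) = mex{g(k−s) : s ∈ {2, 4}, s ≤ k}:
g(0) = mex{} = 0
g(1) = mex{} = 0
g(2) = mex{0} = 1
g(3) = mex{0} = 1
g(4) = mex{0,1} = 2
g(5) = mex{0,1} = 2
g(6) = mex{1,2} = 0
So g(6) = 0.
Grundy values for row C (subtraction set {6, 7}):
k:     0  1  2  3  4  5  6  7  8  9 10 11 12 13 14
g(k):  0  0  0  0  0  0  1  1  1  1  1  1  2  0  0
So g(14) = 0.
The value of a disjunctive sum is the nim-sum of the parts.
Combined value = 2 ⊕ 0 ⊕ 0 = 2.

2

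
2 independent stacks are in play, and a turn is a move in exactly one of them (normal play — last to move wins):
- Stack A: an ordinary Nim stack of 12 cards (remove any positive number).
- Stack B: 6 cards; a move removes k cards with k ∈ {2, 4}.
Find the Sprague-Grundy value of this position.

12

Stack A is a plain Nim stack of size 12, so its Grundy value is 12.
Grundy values for stack B (subtraction set {2, 4}):
g(0) = mex{} = 0
g(1) = mex{} = 0
g(2) = mex{0} = 1
g(3) = mex{0} = 1
g(4) = mex{0,1} = 2
g(5) = mex{0,1} = 2
g(6) = mex{1,2} = 0
So g(6) = 0.
The value of a disjunctive sum is the nim-sum of the parts.
Combined value = 12 ⊕ 0 = 12.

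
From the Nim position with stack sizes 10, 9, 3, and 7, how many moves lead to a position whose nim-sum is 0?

Write each in binary and XOR column by column:
  1010  (10)
  1001  (9)
  0011  (3)
  0111  (7)
  ----
  0111  (7)
The overall nim-sum is X = 7. A stack of size p has a winning move iff p XOR X < p (reduce it to p XOR X).
  10: 10 XOR 7 = 13 ≥ 10 — no move.
  9: 9 XOR 7 = 14 ≥ 9 — no move.
  3: 3 XOR 7 = 4 ≥ 3 — no move.
  7: 7 XOR 7 = 0 < 7 — winning move (to 0).
That gives 1 winning move.

1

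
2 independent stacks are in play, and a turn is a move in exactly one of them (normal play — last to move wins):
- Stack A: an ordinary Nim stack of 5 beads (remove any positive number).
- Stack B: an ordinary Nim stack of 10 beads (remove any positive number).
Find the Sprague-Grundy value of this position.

Stack A is a plain Nim stack of size 5, so its Grundy value is 5.
Stack B is a plain Nim stack of size 10, so its Grundy value is 10.
The value of a disjunctive sum is the nim-sum of the parts.
Combined value = 5 XOR 10 = 15.

15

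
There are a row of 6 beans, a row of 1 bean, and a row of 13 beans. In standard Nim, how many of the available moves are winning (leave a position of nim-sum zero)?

Nim-sum: 6 ^ 1 ^ 13 = 10.
The overall nim-sum is X = 10. A row of size p has a winning move iff p XOR X < p (reduce it to p XOR X).
  6: 6 XOR 10 = 12 ≥ 6 — no move.
  1: 1 XOR 10 = 11 ≥ 1 — no move.
  13: 13 XOR 10 = 7 < 13 — winning move (to 7).
That gives 1 winning move.

1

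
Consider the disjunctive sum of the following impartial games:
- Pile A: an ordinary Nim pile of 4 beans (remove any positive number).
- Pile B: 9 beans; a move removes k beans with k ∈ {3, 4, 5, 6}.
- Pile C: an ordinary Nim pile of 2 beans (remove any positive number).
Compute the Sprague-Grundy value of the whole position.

Pile A is a plain Nim pile of size 4, so its Grundy value is 4.
For pile B, compute g(0), g(1), … with moves {3, 4, 5, 6}:
k:     0  1  2  3  4  5  6  7  8  9
g(k):  0  0  0  1  1  1  2  2  2  0
So g(9) = 0.
Pile C is a plain Nim pile of size 2, so its Grundy value is 2.
The value of a disjunctive sum is the nim-sum of the parts.
Combined value = 4 ⊕ 0 ⊕ 2 = 6.

6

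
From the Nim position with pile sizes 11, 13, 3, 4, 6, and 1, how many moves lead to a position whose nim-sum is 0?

3

Compute the nim-sum pairwise:
11 XOR 13 = 6
6 XOR 3 = 5
5 XOR 4 = 1
1 XOR 6 = 7
7 XOR 1 = 6
The overall nim-sum is X = 6. A pile of size p has a winning move iff p XOR X < p (reduce it to p XOR X).
  11: 11 XOR 6 = 13 ≥ 11 — no move.
  13: 13 XOR 6 = 11 < 13 — winning move (to 11).
  3: 3 XOR 6 = 5 ≥ 3 — no move.
  4: 4 XOR 6 = 2 < 4 — winning move (to 2).
  6: 6 XOR 6 = 0 < 6 — winning move (to 0).
  1: 1 XOR 6 = 7 ≥ 1 — no move.
That gives 3 winning moves.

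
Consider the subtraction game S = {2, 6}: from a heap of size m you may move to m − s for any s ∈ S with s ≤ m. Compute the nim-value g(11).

1

Build the Grundy sequence with g(k) = mex{g(k−s) : s ∈ {2, 6}, s ≤ k}:
g(0) = mex{} = 0
g(1) = mex{} = 0
g(2) = mex{0} = 1
g(3) = mex{0} = 1
g(4) = mex{1} = 0
g(5) = mex{1} = 0
g(6) = mex{0} = 1
g(7) = mex{0} = 1
g(8) = mex{1} = 0
g(9) = mex{1} = 0
g(10) = mex{0} = 1
g(11) = mex{0} = 1
So g(11) = 1.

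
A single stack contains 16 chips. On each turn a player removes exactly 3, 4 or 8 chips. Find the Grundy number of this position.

Compute g(0), g(1), … for moves {3, 4, 8}:
k:     0  1  2  3  4  5  6  7  8  9 10 11 12 13 14 15 16
g(k):  0  0  0  1  1  1  2  0  2  3  1  3  0  0  0  1  1
So g(16) = 1.

1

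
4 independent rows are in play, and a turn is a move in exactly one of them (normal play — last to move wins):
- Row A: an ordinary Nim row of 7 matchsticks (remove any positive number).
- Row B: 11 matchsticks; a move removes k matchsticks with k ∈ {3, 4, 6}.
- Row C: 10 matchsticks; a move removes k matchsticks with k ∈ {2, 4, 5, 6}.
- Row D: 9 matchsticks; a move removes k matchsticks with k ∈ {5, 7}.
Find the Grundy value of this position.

Row A is a plain Nim row of size 7, so its Grundy value is 7.
Grundy values for row B (subtraction set {3, 4, 6}):
g(0) = mex{} = 0
g(1) = mex{} = 0
g(2) = mex{} = 0
g(3) = mex{0} = 1
g(4) = mex{0} = 1
g(5) = mex{0} = 1
g(6) = mex{0,1} = 2
g(7) = mex{0,1} = 2
g(8) = mex{0,1} = 2
g(9) = mex{1,2} = 0
g(10) = mex{1,2} = 0
g(11) = mex{1,2} = 0
So g(11) = 0.
Build the Grundy sequence for row C with g(k) = mex{g(k−s) : s ∈ {2, 4, 5, 6}, s ≤ k}:
k:     0  1  2  3  4  5  6  7  8  9 10
g(k):  0  0  1  1  2  2  3  3  0  0  1
So g(10) = 1.
Build the Grundy sequence for row D with g(k) = mex{g(k−s) : s ∈ {5, 7}, s ≤ k}:
g(0) = mex{} = 0
g(1) = mex{} = 0
g(2) = mex{} = 0
g(3) = mex{} = 0
g(4) = mex{} = 0
g(5) = mex{0} = 1
g(6) = mex{0} = 1
g(7) = mex{0} = 1
g(8) = mex{0} = 1
g(9) = mex{0} = 1
So g(9) = 1.
The value of a disjunctive sum is the nim-sum of the parts.
Combined value = 7 XOR 0 XOR 1 XOR 1 = 7.

7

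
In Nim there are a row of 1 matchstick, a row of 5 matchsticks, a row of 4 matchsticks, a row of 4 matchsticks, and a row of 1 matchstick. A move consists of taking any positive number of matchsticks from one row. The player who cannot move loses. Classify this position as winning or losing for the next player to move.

Winning position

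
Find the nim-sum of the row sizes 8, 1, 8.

1

Compute the nim-sum pairwise:
8 XOR 1 = 9
9 XOR 8 = 1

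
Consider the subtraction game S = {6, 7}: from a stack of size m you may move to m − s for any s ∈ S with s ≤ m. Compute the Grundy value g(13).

0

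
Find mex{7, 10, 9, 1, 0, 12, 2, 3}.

4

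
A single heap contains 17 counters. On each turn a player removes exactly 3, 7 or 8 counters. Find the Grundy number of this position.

Build the Grundy sequence with g(k) = mex{g(k−s) : s ∈ {3, 7, 8}, s ≤ k}:
k:     0  1  2  3  4  5  6  7  8  9 10 11 12 13 14 15 16 17
g(k):  0  0  0  1  1  1  0  2  2  1  3  0  0  2  1  1  0  0
So g(17) = 0.

0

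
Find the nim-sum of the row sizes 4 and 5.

Compute the nim-sum pairwise:
4 XOR 5 = 1

1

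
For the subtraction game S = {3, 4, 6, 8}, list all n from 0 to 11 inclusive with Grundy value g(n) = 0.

Build the Grundy sequence with g(k) = mex{g(k−s) : s ∈ {3, 4, 6, 8}, s ≤ k}:
k:     0  1  2  3  4  5  6  7  8  9 10 11
g(k):  0  0  0  1  1  1  2  2  2  3  3  0
The P-positions (g = 0) in 0..11 are 0, 1, 2, 11.

0, 1, 2, 11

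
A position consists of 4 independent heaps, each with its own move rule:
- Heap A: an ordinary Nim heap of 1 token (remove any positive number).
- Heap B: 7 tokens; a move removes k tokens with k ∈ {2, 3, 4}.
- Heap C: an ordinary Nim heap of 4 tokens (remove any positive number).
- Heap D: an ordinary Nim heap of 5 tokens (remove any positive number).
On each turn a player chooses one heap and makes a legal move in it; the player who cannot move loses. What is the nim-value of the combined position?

0

Heap A is a plain Nim heap of size 1, so its Grundy value is 1.
Build the Grundy sequence for heap B with g(k) = mex{g(k−s) : s ∈ {2, 3, 4}, s ≤ k}:
g(0) = mex{} = 0
g(1) = mex{} = 0
g(2) = mex{0} = 1
g(3) = mex{0} = 1
g(4) = mex{0,1} = 2
g(5) = mex{0,1} = 2
g(6) = mex{1,2} = 0
g(7) = mex{1,2} = 0
So g(7) = 0.
Heap C is a plain Nim heap of size 4, so its Grundy value is 4.
Heap D is a plain Nim heap of size 5, so its Grundy value is 5.
The value of a disjunctive sum is the nim-sum of the parts.
Combined value = 1 XOR 0 XOR 4 XOR 5 = 0.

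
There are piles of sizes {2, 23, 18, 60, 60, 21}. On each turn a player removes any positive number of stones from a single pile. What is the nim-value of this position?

18

Nim-sum: 2 ⊕ 23 ⊕ 18 ⊕ 60 ⊕ 60 ⊕ 21 = 18.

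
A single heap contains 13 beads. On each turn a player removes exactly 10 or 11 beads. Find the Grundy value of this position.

Build the Grundy sequence with g(k) = mex{g(k−s) : s ∈ {10, 11}, s ≤ k}:
g(0) = mex{} = 0
g(1) = mex{} = 0
g(2) = mex{} = 0
g(3) = mex{} = 0
g(4) = mex{} = 0
g(5) = mex{} = 0
g(6) = mex{} = 0
g(7) = mex{} = 0
g(8) = mex{} = 0
g(9) = mex{} = 0
g(10) = mex{0} = 1
g(11) = mex{0} = 1
g(12) = mex{0} = 1
g(13) = mex{0} = 1
So g(13) = 1.

1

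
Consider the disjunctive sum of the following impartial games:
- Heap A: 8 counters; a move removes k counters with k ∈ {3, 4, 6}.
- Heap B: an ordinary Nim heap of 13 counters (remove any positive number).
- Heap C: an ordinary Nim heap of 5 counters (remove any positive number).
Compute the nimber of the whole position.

Build the Grundy sequence for heap A with g(k) = mex{g(k−s) : s ∈ {3, 4, 6}, s ≤ k}:
g(0) = mex{} = 0
g(1) = mex{} = 0
g(2) = mex{} = 0
g(3) = mex{0} = 1
g(4) = mex{0} = 1
g(5) = mex{0} = 1
g(6) = mex{0,1} = 2
g(7) = mex{0,1} = 2
g(8) = mex{0,1} = 2
So g(8) = 2.
Heap B is a plain Nim heap of size 13, so its Grundy value is 13.
Heap C is a plain Nim heap of size 5, so its Grundy value is 5.
The value of a disjunctive sum is the nim-sum of the parts.
Combined value = 2 XOR 13 XOR 5 = 10.

10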